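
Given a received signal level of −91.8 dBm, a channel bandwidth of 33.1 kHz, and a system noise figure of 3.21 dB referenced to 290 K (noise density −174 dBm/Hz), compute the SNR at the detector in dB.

33.8 dB

Noise floor: N = −174 + 10 log₁₀(B) + NF
10 log₁₀(3.31×10⁴) = 45.2 dB
N = −174 + 45.2 + 3.21 = −125.59 dBm
SNR = P_sig − N = −91.8 − (−125.59) = 33.79 dB → 33.8 dB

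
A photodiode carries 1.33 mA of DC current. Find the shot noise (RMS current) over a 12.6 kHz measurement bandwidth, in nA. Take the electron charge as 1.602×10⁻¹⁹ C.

2.32 nA

I_n = √(2qI·B)
2qI·B = 2 × 1.602×10⁻¹⁹ × 1.33×10⁻³ × 1.26×10⁴ = 5.37×10⁻¹⁸ A²
I_n = √(5.37×10⁻¹⁸) = 2.32×10⁻⁹ A = 2.32 nA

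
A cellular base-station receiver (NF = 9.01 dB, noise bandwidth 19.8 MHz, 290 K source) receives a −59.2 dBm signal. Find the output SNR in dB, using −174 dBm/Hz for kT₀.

Noise floor: N = −174 + 10 log₁₀(B) + NF
10 log₁₀(1.98×10⁷) = 72.97 dB
N = −174 + 72.97 + 9.01 = −92.02 dBm
SNR = P_sig − N = −59.2 − (−92.02) = 32.82 dB → 32.8 dB

32.8 dB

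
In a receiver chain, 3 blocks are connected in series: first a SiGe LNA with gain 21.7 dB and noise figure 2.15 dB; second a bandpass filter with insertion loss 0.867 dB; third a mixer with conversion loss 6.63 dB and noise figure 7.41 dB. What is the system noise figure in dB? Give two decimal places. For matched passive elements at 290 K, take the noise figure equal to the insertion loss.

Convert to linear (a loss of L dB is a gain of −L dB): F_i = 10^(NF_i/10), G_i = 10^(G_i,dB/10)
  Stage 1: F_1 = 10^(2.15/10) = 1.641, G_1 = 10^(21.7/10) = 147.9
  Stage 2: F_2 = 10^(0.867/10) = 1.221, G_2 = 10^(−0.867/10) = 0.8190
  Stage 3: F_3 = 10^(7.41/10) = 5.508, G_3 = 10^(−6.63/10) = 0.2173
Friis cascade:
  F = 1.641 + (1.221 − 1)/147.9 + (5.508 − 1)/121.1 = 1.679
NF = 10 log₁₀(1.679) = 2.25 dB

2.25 dB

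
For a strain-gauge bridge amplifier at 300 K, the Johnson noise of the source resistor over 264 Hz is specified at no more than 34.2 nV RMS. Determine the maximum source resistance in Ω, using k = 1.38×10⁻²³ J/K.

Johnson–Nyquist: V_n = √(4kTRB) ⇒ R = V_n² / (4kTB)
4kTB = 4 × 1.38×10⁻²³ × 300 × 2.64×10² = 4.37×10⁻¹⁸
R = (3.42×10⁻⁸)² / 4.37×10⁻¹⁸ = 2.68×10² Ω = 268 Ω

268 Ω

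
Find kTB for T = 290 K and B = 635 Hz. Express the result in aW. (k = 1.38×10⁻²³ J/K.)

2.54 aW

P_n = kTB = 1.38×10⁻²³ × 290 × 6.35×10² = 2.54×10⁻¹⁸ W = 2.54 aW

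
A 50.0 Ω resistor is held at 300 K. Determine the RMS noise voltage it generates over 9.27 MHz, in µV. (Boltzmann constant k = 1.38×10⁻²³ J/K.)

2.77 µV

V_n = √(4kTRB)
4kTRB = 4 × 1.38×10⁻²³ × 300 × 5.00×10¹ × 9.27×10⁶ = 7.68×10⁻¹² V²
V_n = √(7.68×10⁻¹²) = 2.77×10⁻⁶ V = 2.77 µV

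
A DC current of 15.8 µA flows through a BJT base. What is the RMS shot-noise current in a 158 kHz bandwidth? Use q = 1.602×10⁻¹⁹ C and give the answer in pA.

894 pA

I_n = √(2qI·B)
2qI·B = 2 × 1.602×10⁻¹⁹ × 1.58×10⁻⁵ × 1.58×10⁵ = 8.00×10⁻¹⁹ A²
I_n = √(8.00×10⁻¹⁹) = 8.94×10⁻¹⁰ A = 894 pA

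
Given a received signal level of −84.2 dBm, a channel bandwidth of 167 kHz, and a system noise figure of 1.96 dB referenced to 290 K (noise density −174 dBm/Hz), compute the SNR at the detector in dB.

Noise floor: N = −174 + 10 log₁₀(B) + NF
10 log₁₀(1.67×10⁵) = 52.23 dB
N = −174 + 52.23 + 1.96 = −119.81 dBm
SNR = P_sig − N = −84.2 − (−119.81) = 35.61 dB → 35.6 dB

35.6 dB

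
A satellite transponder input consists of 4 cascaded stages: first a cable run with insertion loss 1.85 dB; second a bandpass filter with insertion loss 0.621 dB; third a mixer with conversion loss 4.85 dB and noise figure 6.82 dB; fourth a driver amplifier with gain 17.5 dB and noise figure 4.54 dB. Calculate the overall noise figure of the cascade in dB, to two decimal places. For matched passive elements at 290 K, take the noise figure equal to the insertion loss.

12.66 dB

Convert to linear (a loss of L dB is a gain of −L dB): F_i = 10^(NF_i/10), G_i = 10^(G_i,dB/10)
  Stage 1: F_1 = 10^(1.85/10) = 1.531, G_1 = 10^(−1.85/10) = 0.6531
  Stage 2: F_2 = 10^(0.621/10) = 1.154, G_2 = 10^(−0.621/10) = 0.8668
  Stage 3: F_3 = 10^(6.82/10) = 4.808, G_3 = 10^(−4.85/10) = 0.3273
  Stage 4: F_4 = 10^(4.54/10) = 2.844, G_4 = 10^(17.5/10) = 56.23
Friis cascade:
  F = 1.531 + (1.154 − 1)/0.6531 + (4.808 − 1)/0.5661 + (2.844 − 1)/0.1853 = 18.45
NF = 10 log₁₀(18.45) = 12.66 dB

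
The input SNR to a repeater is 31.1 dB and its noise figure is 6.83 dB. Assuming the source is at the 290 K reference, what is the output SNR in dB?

24.27 dB

By definition F = SNR_in/SNR_out, so in dB: SNR_out = SNR_in − NF
SNR_out = 31.1 − 6.83 = 24.27 dB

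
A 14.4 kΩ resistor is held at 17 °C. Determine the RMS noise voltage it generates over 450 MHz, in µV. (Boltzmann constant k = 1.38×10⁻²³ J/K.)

322 µV

T = 17 °C + 273.15 = 290.15 K
V_n = √(4kTRB)
4kTRB = 4 × 1.38×10⁻²³ × 290.15 × 1.44×10⁴ × 4.50×10⁸ = 1.04×10⁻⁷ V²
V_n = √(1.04×10⁻⁷) = 3.22×10⁻⁴ V = 322 µV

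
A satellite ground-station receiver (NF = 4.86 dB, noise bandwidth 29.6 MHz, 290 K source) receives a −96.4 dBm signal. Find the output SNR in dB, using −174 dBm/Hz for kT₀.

−2.0 dB

Noise floor: N = −174 + 10 log₁₀(B) + NF
10 log₁₀(2.96×10⁷) = 74.71 dB
N = −174 + 74.71 + 4.86 = −94.43 dBm
SNR = P_sig − N = −96.4 − (−94.43) = −1.97 dB → −2.0 dB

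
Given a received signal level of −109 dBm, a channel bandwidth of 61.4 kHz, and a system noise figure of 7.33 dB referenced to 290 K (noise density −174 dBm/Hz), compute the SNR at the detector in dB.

9.8 dB

Noise floor: N = −174 + 10 log₁₀(B) + NF
10 log₁₀(6.14×10⁴) = 47.88 dB
N = −174 + 47.88 + 7.33 = −118.79 dBm
SNR = P_sig − N = −109 − (−118.79) = 9.79 dB → 9.8 dB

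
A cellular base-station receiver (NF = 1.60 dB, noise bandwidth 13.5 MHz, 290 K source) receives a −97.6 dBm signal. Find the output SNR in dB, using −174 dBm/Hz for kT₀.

3.5 dB

Noise floor: N = −174 + 10 log₁₀(B) + NF
10 log₁₀(1.35×10⁷) = 71.3 dB
N = −174 + 71.3 + 1.60 = −101.10 dBm
SNR = P_sig − N = −97.6 − (−101.10) = 3.50 dB → 3.5 dB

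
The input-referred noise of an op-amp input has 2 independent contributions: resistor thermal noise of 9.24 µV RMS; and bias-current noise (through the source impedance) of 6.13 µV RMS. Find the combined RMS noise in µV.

11.1 µV

Uncorrelated sources add in power (mean-square): V_tot = √(ΣV_i²)
V_tot = √[(9.24×10⁻⁶)² + (6.13×10⁻⁶)²] = 1.11×10⁻⁵ V = 11.1 µV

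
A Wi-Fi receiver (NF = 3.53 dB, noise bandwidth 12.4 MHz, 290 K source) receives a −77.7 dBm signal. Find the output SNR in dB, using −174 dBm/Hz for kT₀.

Noise floor: N = −174 + 10 log₁₀(B) + NF
10 log₁₀(1.24×10⁷) = 70.93 dB
N = −174 + 70.93 + 3.53 = −99.54 dBm
SNR = P_sig − N = −77.7 − (−99.54) = 21.84 dB → 21.8 dB

21.8 dB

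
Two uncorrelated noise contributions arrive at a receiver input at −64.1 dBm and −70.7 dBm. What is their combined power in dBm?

−63.2 dBm

Convert to linear, add, convert back:
P₁ = 3.89×10⁻¹⁰ W, P₂ = 8.51×10⁻¹¹ W
P_tot = 4.74×10⁻¹⁰ W → 10 log₁₀(P_tot / 10⁻³) = −63.2 dBm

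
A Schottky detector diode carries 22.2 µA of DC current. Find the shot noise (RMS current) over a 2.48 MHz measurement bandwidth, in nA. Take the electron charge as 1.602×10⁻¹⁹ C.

4.20 nA

I_n = √(2qI·B)
2qI·B = 2 × 1.602×10⁻¹⁹ × 2.22×10⁻⁵ × 2.48×10⁶ = 1.76×10⁻¹⁷ A²
I_n = √(1.76×10⁻¹⁷) = 4.20×10⁻⁹ A = 4.20 nA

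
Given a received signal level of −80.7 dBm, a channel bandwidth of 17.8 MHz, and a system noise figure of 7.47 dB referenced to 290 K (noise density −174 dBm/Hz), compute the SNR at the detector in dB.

13.3 dB

Noise floor: N = −174 + 10 log₁₀(B) + NF
10 log₁₀(1.78×10⁷) = 72.5 dB
N = −174 + 72.5 + 7.47 = −94.03 dBm
SNR = P_sig − N = −80.7 − (−94.03) = 13.33 dB → 13.3 dB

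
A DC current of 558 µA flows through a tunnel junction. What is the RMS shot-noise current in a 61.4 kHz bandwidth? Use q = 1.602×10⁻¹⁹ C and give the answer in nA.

I_n = √(2qI·B)
2qI·B = 2 × 1.602×10⁻¹⁹ × 5.58×10⁻⁴ × 6.14×10⁴ = 1.10×10⁻¹⁷ A²
I_n = √(1.10×10⁻¹⁷) = 3.31×10⁻⁹ A = 3.31 nA

3.31 nA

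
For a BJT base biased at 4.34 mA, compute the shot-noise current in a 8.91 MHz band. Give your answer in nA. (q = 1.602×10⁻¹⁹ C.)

111 nA

I_n = √(2qI·B)
2qI·B = 2 × 1.602×10⁻¹⁹ × 4.34×10⁻³ × 8.91×10⁶ = 1.24×10⁻¹⁴ A²
I_n = √(1.24×10⁻¹⁴) = 1.11×10⁻⁷ A = 111 nA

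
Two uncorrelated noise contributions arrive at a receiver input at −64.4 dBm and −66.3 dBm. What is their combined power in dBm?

−62.2 dBm

Convert to linear, add, convert back:
P₁ = 3.63×10⁻¹⁰ W, P₂ = 2.34×10⁻¹⁰ W
P_tot = 5.98×10⁻¹⁰ W → 10 log₁₀(P_tot / 10⁻³) = −62.2 dBm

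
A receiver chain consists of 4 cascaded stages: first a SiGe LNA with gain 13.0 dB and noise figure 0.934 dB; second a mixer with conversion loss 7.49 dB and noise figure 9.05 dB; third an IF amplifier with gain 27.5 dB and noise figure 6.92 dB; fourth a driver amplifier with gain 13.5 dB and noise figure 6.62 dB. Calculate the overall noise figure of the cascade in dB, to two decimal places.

Convert to linear (a loss of L dB is a gain of −L dB): F_i = 10^(NF_i/10), G_i = 10^(G_i,dB/10)
  Stage 1: F_1 = 10^(0.934/10) = 1.240, G_1 = 10^(13.0/10) = 19.95
  Stage 2: F_2 = 10^(9.05/10) = 8.035, G_2 = 10^(−7.49/10) = 0.1782
  Stage 3: F_3 = 10^(6.92/10) = 4.920, G_3 = 10^(27.5/10) = 562.3
  Stage 4: F_4 = 10^(6.62/10) = 4.592, G_4 = 10^(13.5/10) = 22.39
Friis cascade:
  F = 1.240 + (8.035 − 1)/19.95 + (4.920 − 1)/3.556 + (4.592 − 1)/2000 = 2.697
NF = 10 log₁₀(2.697) = 4.31 dB

4.31 dB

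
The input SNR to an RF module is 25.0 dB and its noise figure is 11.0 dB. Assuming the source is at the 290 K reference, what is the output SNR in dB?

14.0 dB

By definition F = SNR_in/SNR_out, so in dB: SNR_out = SNR_in − NF
SNR_out = 25.0 − 11.0 = 14.0 dB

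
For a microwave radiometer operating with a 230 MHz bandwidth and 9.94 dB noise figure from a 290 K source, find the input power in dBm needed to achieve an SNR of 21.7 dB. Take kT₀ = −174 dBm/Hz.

Sensitivity = −174 + 10 log₁₀(B) + NF + SNR_min
= −174 + 83.62 + 9.94 + 21.7
= −58.74 dBm → −58.7 dBm

−58.7 dBm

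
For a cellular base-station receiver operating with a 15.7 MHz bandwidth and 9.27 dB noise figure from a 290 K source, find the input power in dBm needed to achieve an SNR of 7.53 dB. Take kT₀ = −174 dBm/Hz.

−85.2 dBm

Sensitivity = −174 + 10 log₁₀(B) + NF + SNR_min
= −174 + 71.96 + 9.27 + 7.53
= −85.24 dBm → −85.2 dBm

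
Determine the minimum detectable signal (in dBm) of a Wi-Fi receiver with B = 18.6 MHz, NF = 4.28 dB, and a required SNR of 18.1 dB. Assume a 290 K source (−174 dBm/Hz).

−78.9 dBm

Sensitivity = −174 + 10 log₁₀(B) + NF + SNR_min
= −174 + 72.7 + 4.28 + 18.1
= −78.92 dBm → −78.9 dBm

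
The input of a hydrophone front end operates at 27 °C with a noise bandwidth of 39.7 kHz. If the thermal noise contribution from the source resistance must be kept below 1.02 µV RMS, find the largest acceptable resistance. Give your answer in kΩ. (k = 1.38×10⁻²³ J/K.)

1.58 kΩ

T = 27 °C + 273.15 = 300.15 K
Johnson–Nyquist: V_n = √(4kTRB) ⇒ R = V_n² / (4kTB)
4kTB = 4 × 1.38×10⁻²³ × 300.15 × 3.97×10⁴ = 6.58×10⁻¹⁶
R = (1.02×10⁻⁶)² / 6.58×10⁻¹⁶ = 1.58×10³ Ω = 1.58 kΩ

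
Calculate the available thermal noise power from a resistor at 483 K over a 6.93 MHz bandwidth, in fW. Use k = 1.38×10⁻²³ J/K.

46.2 fW

P_n = kTB = 1.38×10⁻²³ × 483 × 6.93×10⁶ = 4.62×10⁻¹⁴ W = 46.2 fW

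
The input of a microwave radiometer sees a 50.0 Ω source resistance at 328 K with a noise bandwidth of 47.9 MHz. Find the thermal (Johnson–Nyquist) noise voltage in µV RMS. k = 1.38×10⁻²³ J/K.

V_n = √(4kTRB)
4kTRB = 4 × 1.38×10⁻²³ × 328 × 5.00×10¹ × 4.79×10⁷ = 4.34×10⁻¹¹ V²
V_n = √(4.34×10⁻¹¹) = 6.59×10⁻⁶ V = 6.59 µV

6.59 µV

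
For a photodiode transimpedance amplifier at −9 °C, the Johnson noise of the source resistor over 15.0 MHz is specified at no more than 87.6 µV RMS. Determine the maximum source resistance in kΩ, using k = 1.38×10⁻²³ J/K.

35.1 kΩ

T = −9 °C + 273.15 = 264.15 K
Johnson–Nyquist: V_n = √(4kTRB) ⇒ R = V_n² / (4kTB)
4kTB = 4 × 1.38×10⁻²³ × 264.15 × 1.50×10⁷ = 2.19×10⁻¹³
R = (8.76×10⁻⁵)² / 2.19×10⁻¹³ = 3.51×10⁴ Ω = 35.1 kΩ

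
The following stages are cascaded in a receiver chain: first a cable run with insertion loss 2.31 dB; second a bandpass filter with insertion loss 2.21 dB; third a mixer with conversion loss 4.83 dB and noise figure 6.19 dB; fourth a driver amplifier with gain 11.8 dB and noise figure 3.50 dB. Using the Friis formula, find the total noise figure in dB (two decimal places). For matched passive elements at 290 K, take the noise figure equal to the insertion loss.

13.51 dB

Convert to linear (a loss of L dB is a gain of −L dB): F_i = 10^(NF_i/10), G_i = 10^(G_i,dB/10)
  Stage 1: F_1 = 10^(2.31/10) = 1.702, G_1 = 10^(−2.31/10) = 0.5875
  Stage 2: F_2 = 10^(2.21/10) = 1.663, G_2 = 10^(−2.21/10) = 0.6012
  Stage 3: F_3 = 10^(6.19/10) = 4.159, G_3 = 10^(−4.83/10) = 0.3289
  Stage 4: F_4 = 10^(3.50/10) = 2.239, G_4 = 10^(11.8/10) = 15.14
Friis cascade:
  F = 1.702 + (1.663 − 1)/0.5875 + (4.159 − 1)/0.3532 + (2.239 − 1)/0.1161 = 22.44
NF = 10 log₁₀(22.44) = 13.51 dB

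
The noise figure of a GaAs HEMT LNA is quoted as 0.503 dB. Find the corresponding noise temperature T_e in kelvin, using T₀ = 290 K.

35.6 K

F = 10^(0.503/10) = 1.12279
T_e = (F − 1)·T₀ = (1.12279 − 1) × 290 = 35.6 K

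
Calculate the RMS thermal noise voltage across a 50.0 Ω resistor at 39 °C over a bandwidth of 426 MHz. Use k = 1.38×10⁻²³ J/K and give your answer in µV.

T = 39 °C + 273.15 = 312.15 K
V_n = √(4kTRB)
4kTRB = 4 × 1.38×10⁻²³ × 312.15 × 5.00×10¹ × 4.26×10⁸ = 3.67×10⁻¹⁰ V²
V_n = √(3.67×10⁻¹⁰) = 1.92×10⁻⁵ V = 19.2 µV

19.2 µV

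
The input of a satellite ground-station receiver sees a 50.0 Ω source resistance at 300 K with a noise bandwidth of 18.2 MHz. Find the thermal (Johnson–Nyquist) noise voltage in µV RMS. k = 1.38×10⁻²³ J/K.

3.88 µV

V_n = √(4kTRB)
4kTRB = 4 × 1.38×10⁻²³ × 300 × 5.00×10¹ × 1.82×10⁷ = 1.51×10⁻¹¹ V²
V_n = √(1.51×10⁻¹¹) = 3.88×10⁻⁶ V = 3.88 µV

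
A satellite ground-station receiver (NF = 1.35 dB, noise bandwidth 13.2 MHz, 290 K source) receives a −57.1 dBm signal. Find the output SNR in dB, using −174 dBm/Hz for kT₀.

44.3 dB

Noise floor: N = −174 + 10 log₁₀(B) + NF
10 log₁₀(1.32×10⁷) = 71.21 dB
N = −174 + 71.21 + 1.35 = −101.44 dBm
SNR = P_sig − N = −57.1 − (−101.44) = 44.34 dB → 44.3 dB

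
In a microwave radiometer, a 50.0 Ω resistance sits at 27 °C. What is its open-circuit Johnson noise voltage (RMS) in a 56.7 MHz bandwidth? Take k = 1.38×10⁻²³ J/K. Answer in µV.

T = 27 °C + 273.15 = 300.15 K
V_n = √(4kTRB)
4kTRB = 4 × 1.38×10⁻²³ × 300.15 × 5.00×10¹ × 5.67×10⁷ = 4.70×10⁻¹¹ V²
V_n = √(4.70×10⁻¹¹) = 6.85×10⁻⁶ V = 6.85 µV

6.85 µV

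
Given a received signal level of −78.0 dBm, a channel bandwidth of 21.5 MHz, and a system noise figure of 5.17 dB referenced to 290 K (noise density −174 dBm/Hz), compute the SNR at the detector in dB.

17.5 dB

Noise floor: N = −174 + 10 log₁₀(B) + NF
10 log₁₀(2.15×10⁷) = 73.32 dB
N = −174 + 73.32 + 5.17 = −95.51 dBm
SNR = P_sig − N = −78.0 − (−95.51) = 17.51 dB → 17.5 dB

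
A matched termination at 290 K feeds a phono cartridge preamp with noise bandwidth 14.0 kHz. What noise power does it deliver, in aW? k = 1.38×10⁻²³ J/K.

56.0 aW

P_n = kTB = 1.38×10⁻²³ × 290 × 1.40×10⁴ = 5.60×10⁻¹⁷ W = 56.0 aW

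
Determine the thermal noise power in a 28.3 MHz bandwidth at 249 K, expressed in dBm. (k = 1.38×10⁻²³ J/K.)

P_n = kTB = 1.38×10⁻²³ × 249 × 2.83×10⁷ = 9.72×10⁻¹⁴ W
In dBm: 10 log₁₀(9.72×10⁻¹⁴ / 10⁻³) = −100.1 dBm

−100.1 dBm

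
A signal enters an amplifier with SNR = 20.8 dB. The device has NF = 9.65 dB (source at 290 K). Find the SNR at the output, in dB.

11.15 dB

By definition F = SNR_in/SNR_out, so in dB: SNR_out = SNR_in − NF
SNR_out = 20.8 − 9.65 = 11.15 dB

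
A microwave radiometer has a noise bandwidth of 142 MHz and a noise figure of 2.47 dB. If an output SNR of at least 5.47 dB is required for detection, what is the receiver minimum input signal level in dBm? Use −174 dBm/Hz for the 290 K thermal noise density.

−84.5 dBm

Sensitivity = −174 + 10 log₁₀(B) + NF + SNR_min
= −174 + 81.52 + 2.47 + 5.47
= −84.54 dBm → −84.5 dBm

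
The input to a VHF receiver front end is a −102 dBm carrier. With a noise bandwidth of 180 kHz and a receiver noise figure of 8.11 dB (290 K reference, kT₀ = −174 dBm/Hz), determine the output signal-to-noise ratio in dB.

11.3 dB

Noise floor: N = −174 + 10 log₁₀(B) + NF
10 log₁₀(1.80×10⁵) = 52.55 dB
N = −174 + 52.55 + 8.11 = −113.34 dBm
SNR = P_sig − N = −102 − (−113.34) = 11.34 dB → 11.3 dB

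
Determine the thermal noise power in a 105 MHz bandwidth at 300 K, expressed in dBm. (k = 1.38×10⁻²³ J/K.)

−93.6 dBm

P_n = kTB = 1.38×10⁻²³ × 300 × 1.05×10⁸ = 4.35×10⁻¹³ W
In dBm: 10 log₁₀(4.35×10⁻¹³ / 10⁻³) = −93.6 dBm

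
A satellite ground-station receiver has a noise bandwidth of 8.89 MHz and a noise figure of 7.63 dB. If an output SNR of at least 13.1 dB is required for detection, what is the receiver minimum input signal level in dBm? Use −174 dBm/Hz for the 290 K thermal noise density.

−83.8 dBm

Sensitivity = −174 + 10 log₁₀(B) + NF + SNR_min
= −174 + 69.49 + 7.63 + 13.1
= −83.78 dBm → −83.8 dBm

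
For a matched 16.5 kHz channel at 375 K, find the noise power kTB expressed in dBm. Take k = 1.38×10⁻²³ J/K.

−130.7 dBm

P_n = kTB = 1.38×10⁻²³ × 375 × 1.65×10⁴ = 8.54×10⁻¹⁷ W
In dBm: 10 log₁₀(8.54×10⁻¹⁷ / 10⁻³) = −130.7 dBm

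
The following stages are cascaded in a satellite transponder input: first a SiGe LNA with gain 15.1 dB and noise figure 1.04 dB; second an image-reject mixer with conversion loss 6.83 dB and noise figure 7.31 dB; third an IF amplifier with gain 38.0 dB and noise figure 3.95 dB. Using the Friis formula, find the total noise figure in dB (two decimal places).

2.11 dB

Convert to linear (a loss of L dB is a gain of −L dB): F_i = 10^(NF_i/10), G_i = 10^(G_i,dB/10)
  Stage 1: F_1 = 10^(1.04/10) = 1.271, G_1 = 10^(15.1/10) = 32.36
  Stage 2: F_2 = 10^(7.31/10) = 5.383, G_2 = 10^(−6.83/10) = 0.2075
  Stage 3: F_3 = 10^(3.95/10) = 2.483, G_3 = 10^(38.0/10) = 6310
Friis cascade:
  F = 1.271 + (5.383 − 1)/32.36 + (2.483 − 1)/6.714 = 1.627
NF = 10 log₁₀(1.627) = 2.11 dB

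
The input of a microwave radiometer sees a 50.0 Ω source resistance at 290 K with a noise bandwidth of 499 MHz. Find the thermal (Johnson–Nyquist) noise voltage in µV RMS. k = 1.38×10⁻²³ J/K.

V_n = √(4kTRB)
4kTRB = 4 × 1.38×10⁻²³ × 290 × 5.00×10¹ × 4.99×10⁸ = 3.99×10⁻¹⁰ V²
V_n = √(3.99×10⁻¹⁰) = 2.00×10⁻⁵ V = 20.0 µV

20.0 µV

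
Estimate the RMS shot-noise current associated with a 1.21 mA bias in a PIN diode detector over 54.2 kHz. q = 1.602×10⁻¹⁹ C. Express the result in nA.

I_n = √(2qI·B)
2qI·B = 2 × 1.602×10⁻¹⁹ × 1.21×10⁻³ × 5.42×10⁴ = 2.10×10⁻¹⁷ A²
I_n = √(2.10×10⁻¹⁷) = 4.58×10⁻⁹ A = 4.58 nA

4.58 nA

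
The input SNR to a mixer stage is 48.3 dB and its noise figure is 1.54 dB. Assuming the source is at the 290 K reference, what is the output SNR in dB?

By definition F = SNR_in/SNR_out, so in dB: SNR_out = SNR_in − NF
SNR_out = 48.3 − 1.54 = 46.76 dB

46.76 dB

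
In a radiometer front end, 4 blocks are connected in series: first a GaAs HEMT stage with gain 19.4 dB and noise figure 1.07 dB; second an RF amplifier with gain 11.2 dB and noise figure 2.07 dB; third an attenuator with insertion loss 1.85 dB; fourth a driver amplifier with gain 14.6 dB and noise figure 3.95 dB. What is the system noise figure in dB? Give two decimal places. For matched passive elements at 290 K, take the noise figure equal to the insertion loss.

Convert to linear (a loss of L dB is a gain of −L dB): F_i = 10^(NF_i/10), G_i = 10^(G_i,dB/10)
  Stage 1: F_1 = 10^(1.07/10) = 1.279, G_1 = 10^(19.4/10) = 87.10
  Stage 2: F_2 = 10^(2.07/10) = 1.611, G_2 = 10^(11.2/10) = 13.18
  Stage 3: F_3 = 10^(1.85/10) = 1.531, G_3 = 10^(−1.85/10) = 0.6531
  Stage 4: F_4 = 10^(3.95/10) = 2.483, G_4 = 10^(14.6/10) = 28.84
Friis cascade:
  F = 1.279 + (1.611 − 1)/87.10 + (1.531 − 1)/1148 + (2.483 − 1)/749.9 = 1.289
NF = 10 log₁₀(1.289) = 1.10 dB

1.10 dB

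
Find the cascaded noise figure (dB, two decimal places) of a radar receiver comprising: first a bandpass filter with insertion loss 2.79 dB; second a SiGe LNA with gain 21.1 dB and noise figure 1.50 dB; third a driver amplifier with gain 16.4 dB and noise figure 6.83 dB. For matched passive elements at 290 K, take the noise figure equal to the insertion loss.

Convert to linear (a loss of L dB is a gain of −L dB): F_i = 10^(NF_i/10), G_i = 10^(G_i,dB/10)
  Stage 1: F_1 = 10^(2.79/10) = 1.901, G_1 = 10^(−2.79/10) = 0.5260
  Stage 2: F_2 = 10^(1.50/10) = 1.413, G_2 = 10^(21.1/10) = 128.8
  Stage 3: F_3 = 10^(6.83/10) = 4.819, G_3 = 10^(16.4/10) = 43.65
Friis cascade:
  F = 1.901 + (1.413 − 1)/0.5260 + (4.819 − 1)/67.76 = 2.742
NF = 10 log₁₀(2.742) = 4.38 dB

4.38 dB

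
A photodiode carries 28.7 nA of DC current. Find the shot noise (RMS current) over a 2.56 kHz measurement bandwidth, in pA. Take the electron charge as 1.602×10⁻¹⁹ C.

I_n = √(2qI·B)
2qI·B = 2 × 1.602×10⁻¹⁹ × 2.87×10⁻⁸ × 2.56×10³ = 2.35×10⁻²³ A²
I_n = √(2.35×10⁻²³) = 4.85×10⁻¹² A = 4.85 pA

4.85 pA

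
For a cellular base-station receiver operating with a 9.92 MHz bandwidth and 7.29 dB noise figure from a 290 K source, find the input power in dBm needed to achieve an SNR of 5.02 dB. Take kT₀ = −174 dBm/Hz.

−91.7 dBm

Sensitivity = −174 + 10 log₁₀(B) + NF + SNR_min
= −174 + 69.97 + 7.29 + 5.02
= −91.72 dBm → −91.7 dBm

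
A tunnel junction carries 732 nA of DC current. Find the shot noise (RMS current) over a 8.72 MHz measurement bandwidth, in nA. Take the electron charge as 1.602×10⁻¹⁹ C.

1.43 nA

I_n = √(2qI·B)
2qI·B = 2 × 1.602×10⁻¹⁹ × 7.32×10⁻⁷ × 8.72×10⁶ = 2.05×10⁻¹⁸ A²
I_n = √(2.05×10⁻¹⁸) = 1.43×10⁻⁹ A = 1.43 nA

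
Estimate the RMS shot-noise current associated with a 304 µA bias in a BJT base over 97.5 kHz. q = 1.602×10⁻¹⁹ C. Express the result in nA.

3.08 nA

I_n = √(2qI·B)
2qI·B = 2 × 1.602×10⁻¹⁹ × 3.04×10⁻⁴ × 9.75×10⁴ = 9.50×10⁻¹⁸ A²
I_n = √(9.50×10⁻¹⁸) = 3.08×10⁻⁹ A = 3.08 nA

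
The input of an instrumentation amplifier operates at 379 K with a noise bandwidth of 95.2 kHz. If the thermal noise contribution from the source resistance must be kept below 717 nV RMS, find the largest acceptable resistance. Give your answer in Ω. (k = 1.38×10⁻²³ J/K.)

Johnson–Nyquist: V_n = √(4kTRB) ⇒ R = V_n² / (4kTB)
4kTB = 4 × 1.38×10⁻²³ × 379 × 9.52×10⁴ = 1.99×10⁻¹⁵
R = (7.17×10⁻⁷)² / 1.99×10⁻¹⁵ = 2.58×10² Ω = 258 Ω

258 Ω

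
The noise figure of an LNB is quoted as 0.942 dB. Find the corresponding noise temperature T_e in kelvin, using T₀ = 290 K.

F = 10^(0.942/10) = 1.24222
T_e = (F − 1)·T₀ = (1.24222 − 1) × 290 = 70.2 K

70.2 K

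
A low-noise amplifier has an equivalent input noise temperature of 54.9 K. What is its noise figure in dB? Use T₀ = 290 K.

F = 1 + T_e/T₀ = 1 + 54.9/290 = 1.18931
NF = 10 log₁₀(1.18931) = 0.753 dB

0.753 dB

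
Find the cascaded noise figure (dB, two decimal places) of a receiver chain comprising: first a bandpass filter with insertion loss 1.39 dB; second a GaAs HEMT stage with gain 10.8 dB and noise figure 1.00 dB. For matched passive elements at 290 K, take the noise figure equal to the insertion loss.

Convert to linear (a loss of L dB is a gain of −L dB): F_i = 10^(NF_i/10), G_i = 10^(G_i,dB/10)
  Stage 1: F_1 = 10^(1.39/10) = 1.377, G_1 = 10^(−1.39/10) = 0.7261
  Stage 2: F_2 = 10^(1.00/10) = 1.259, G_2 = 10^(10.8/10) = 12.02
Friis cascade:
  F = 1.377 + (1.259 − 1)/0.7261 = 1.734
NF = 10 log₁₀(1.734) = 2.39 dB

2.39 dB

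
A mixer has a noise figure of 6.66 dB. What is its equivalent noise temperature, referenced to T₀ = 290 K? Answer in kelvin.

1054 K

F = 10^(6.66/10) = 4.63447
T_e = (F − 1)·T₀ = (4.63447 − 1) × 290 = 1054 K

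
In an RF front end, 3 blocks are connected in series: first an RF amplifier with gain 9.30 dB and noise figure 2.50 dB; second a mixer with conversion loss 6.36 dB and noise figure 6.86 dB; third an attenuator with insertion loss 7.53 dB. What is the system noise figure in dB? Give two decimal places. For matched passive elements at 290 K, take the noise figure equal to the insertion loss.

6.63 dB

Convert to linear (a loss of L dB is a gain of −L dB): F_i = 10^(NF_i/10), G_i = 10^(G_i,dB/10)
  Stage 1: F_1 = 10^(2.50/10) = 1.778, G_1 = 10^(9.30/10) = 8.511
  Stage 2: F_2 = 10^(6.86/10) = 4.853, G_2 = 10^(−6.36/10) = 0.2312
  Stage 3: F_3 = 10^(7.53/10) = 5.662, G_3 = 10^(−7.53/10) = 0.1766
Friis cascade:
  F = 1.778 + (4.853 − 1)/8.511 + (5.662 − 1)/1.968 = 4.600
NF = 10 log₁₀(4.600) = 6.63 dB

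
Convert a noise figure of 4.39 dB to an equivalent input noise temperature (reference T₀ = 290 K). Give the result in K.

507 K

F = 10^(4.39/10) = 2.74789
T_e = (F − 1)·T₀ = (2.74789 − 1) × 290 = 507 K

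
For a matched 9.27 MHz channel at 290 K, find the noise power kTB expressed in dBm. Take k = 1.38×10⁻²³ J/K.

P_n = kTB = 1.38×10⁻²³ × 290 × 9.27×10⁶ = 3.71×10⁻¹⁴ W
In dBm: 10 log₁₀(3.71×10⁻¹⁴ / 10⁻³) = −104.3 dBm

−104.3 dBm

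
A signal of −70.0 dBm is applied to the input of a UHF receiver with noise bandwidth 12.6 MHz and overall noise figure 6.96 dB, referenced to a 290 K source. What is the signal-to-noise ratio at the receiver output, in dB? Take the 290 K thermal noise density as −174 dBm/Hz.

26.0 dB

Noise floor: N = −174 + 10 log₁₀(B) + NF
10 log₁₀(1.26×10⁷) = 71 dB
N = −174 + 71 + 6.96 = −96.04 dBm
SNR = P_sig − N = −70.0 − (−96.04) = 26.04 dB → 26.0 dB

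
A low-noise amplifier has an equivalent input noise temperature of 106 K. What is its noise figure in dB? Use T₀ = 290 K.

F = 1 + T_e/T₀ = 1 + 106/290 = 1.36552
NF = 10 log₁₀(1.36552) = 1.35 dB

1.35 dB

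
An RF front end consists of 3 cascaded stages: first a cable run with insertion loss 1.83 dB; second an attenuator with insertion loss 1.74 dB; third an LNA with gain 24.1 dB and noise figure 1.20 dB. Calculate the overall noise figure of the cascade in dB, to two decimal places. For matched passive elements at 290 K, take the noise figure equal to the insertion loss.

Convert to linear (a loss of L dB is a gain of −L dB): F_i = 10^(NF_i/10), G_i = 10^(G_i,dB/10)
  Stage 1: F_1 = 10^(1.83/10) = 1.524, G_1 = 10^(−1.83/10) = 0.6561
  Stage 2: F_2 = 10^(1.74/10) = 1.493, G_2 = 10^(−1.74/10) = 0.6699
  Stage 3: F_3 = 10^(1.20/10) = 1.318, G_3 = 10^(24.1/10) = 257.0
Friis cascade:
  F = 1.524 + (1.493 − 1)/0.6561 + (1.318 − 1)/0.4395 = 2.999
NF = 10 log₁₀(2.999) = 4.77 dB

4.77 dB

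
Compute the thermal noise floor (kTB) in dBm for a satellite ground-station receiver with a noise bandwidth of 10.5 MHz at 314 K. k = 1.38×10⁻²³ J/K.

P_n = kTB = 1.38×10⁻²³ × 314 × 1.05×10⁷ = 4.55×10⁻¹⁴ W
In dBm: 10 log₁₀(4.55×10⁻¹⁴ / 10⁻³) = −103.4 dBm

−103.4 dBm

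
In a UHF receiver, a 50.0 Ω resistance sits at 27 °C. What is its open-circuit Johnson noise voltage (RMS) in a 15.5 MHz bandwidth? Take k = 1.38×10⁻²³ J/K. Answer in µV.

3.58 µV

T = 27 °C + 273.15 = 300.15 K
V_n = √(4kTRB)
4kTRB = 4 × 1.38×10⁻²³ × 300.15 × 5.00×10¹ × 1.55×10⁷ = 1.28×10⁻¹¹ V²
V_n = √(1.28×10⁻¹¹) = 3.58×10⁻⁶ V = 3.58 µV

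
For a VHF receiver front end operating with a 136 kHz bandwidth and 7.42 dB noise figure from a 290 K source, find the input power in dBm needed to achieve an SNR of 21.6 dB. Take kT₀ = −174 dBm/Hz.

−93.6 dBm

Sensitivity = −174 + 10 log₁₀(B) + NF + SNR_min
= −174 + 51.34 + 7.42 + 21.6
= −93.64 dBm → −93.6 dBm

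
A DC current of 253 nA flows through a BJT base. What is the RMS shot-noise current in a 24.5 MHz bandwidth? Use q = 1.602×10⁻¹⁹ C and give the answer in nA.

1.41 nA

I_n = √(2qI·B)
2qI·B = 2 × 1.602×10⁻¹⁹ × 2.53×10⁻⁷ × 2.45×10⁷ = 1.99×10⁻¹⁸ A²
I_n = √(1.99×10⁻¹⁸) = 1.41×10⁻⁹ A = 1.41 nA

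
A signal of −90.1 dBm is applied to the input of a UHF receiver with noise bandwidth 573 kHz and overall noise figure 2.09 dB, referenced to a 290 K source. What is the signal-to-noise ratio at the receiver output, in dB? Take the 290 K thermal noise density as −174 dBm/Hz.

24.2 dB

Noise floor: N = −174 + 10 log₁₀(B) + NF
10 log₁₀(5.73×10⁵) = 57.58 dB
N = −174 + 57.58 + 2.09 = −114.33 dBm
SNR = P_sig − N = −90.1 − (−114.33) = 24.23 dB → 24.2 dB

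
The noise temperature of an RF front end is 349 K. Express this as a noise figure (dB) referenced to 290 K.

F = 1 + T_e/T₀ = 1 + 349/290 = 2.20345
NF = 10 log₁₀(2.20345) = 3.43 dB

3.43 dB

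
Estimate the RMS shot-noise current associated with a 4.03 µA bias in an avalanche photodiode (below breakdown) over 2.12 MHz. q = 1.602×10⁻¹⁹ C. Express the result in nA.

I_n = √(2qI·B)
2qI·B = 2 × 1.602×10⁻¹⁹ × 4.03×10⁻⁶ × 2.12×10⁶ = 2.74×10⁻¹⁸ A²
I_n = √(2.74×10⁻¹⁸) = 1.65×10⁻⁹ A = 1.65 nA

1.65 nA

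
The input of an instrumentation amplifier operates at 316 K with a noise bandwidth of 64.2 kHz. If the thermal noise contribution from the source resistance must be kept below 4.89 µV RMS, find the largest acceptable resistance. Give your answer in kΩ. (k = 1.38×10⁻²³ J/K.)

21.4 kΩ

Johnson–Nyquist: V_n = √(4kTRB) ⇒ R = V_n² / (4kTB)
4kTB = 4 × 1.38×10⁻²³ × 316 × 6.42×10⁴ = 1.12×10⁻¹⁵
R = (4.89×10⁻⁶)² / 1.12×10⁻¹⁵ = 2.14×10⁴ Ω = 21.4 kΩ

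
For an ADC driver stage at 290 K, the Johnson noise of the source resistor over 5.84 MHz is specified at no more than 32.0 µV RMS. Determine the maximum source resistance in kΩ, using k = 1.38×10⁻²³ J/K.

Johnson–Nyquist: V_n = √(4kTRB) ⇒ R = V_n² / (4kTB)
4kTB = 4 × 1.38×10⁻²³ × 290 × 5.84×10⁶ = 9.35×10⁻¹⁴
R = (3.20×10⁻⁵)² / 9.35×10⁻¹⁴ = 1.10×10⁴ Ω = 11.0 kΩ

11.0 kΩ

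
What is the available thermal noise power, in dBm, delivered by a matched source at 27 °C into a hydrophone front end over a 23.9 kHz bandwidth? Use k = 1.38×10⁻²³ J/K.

−130.0 dBm

T = 27 °C + 273.15 = 300.15 K
P_n = kTB = 1.38×10⁻²³ × 300.15 × 2.39×10⁴ = 9.90×10⁻¹⁷ W
In dBm: 10 log₁₀(9.90×10⁻¹⁷ / 10⁻³) = −130.0 dBm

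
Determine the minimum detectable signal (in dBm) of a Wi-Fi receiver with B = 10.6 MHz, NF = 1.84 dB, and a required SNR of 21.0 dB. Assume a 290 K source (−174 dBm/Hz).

−80.9 dBm

Sensitivity = −174 + 10 log₁₀(B) + NF + SNR_min
= −174 + 70.25 + 1.84 + 21.0
= −80.91 dBm → −80.9 dBm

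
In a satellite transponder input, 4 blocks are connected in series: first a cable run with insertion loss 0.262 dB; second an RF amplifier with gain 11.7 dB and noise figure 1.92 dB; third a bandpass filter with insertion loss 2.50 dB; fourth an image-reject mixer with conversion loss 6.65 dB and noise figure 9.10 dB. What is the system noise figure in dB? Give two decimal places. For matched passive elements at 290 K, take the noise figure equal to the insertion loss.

4.18 dB

Convert to linear (a loss of L dB is a gain of −L dB): F_i = 10^(NF_i/10), G_i = 10^(G_i,dB/10)
  Stage 1: F_1 = 10^(0.262/10) = 1.062, G_1 = 10^(−0.262/10) = 0.9415
  Stage 2: F_2 = 10^(1.92/10) = 1.556, G_2 = 10^(11.7/10) = 14.79
  Stage 3: F_3 = 10^(2.50/10) = 1.778, G_3 = 10^(−2.50/10) = 0.5623
  Stage 4: F_4 = 10^(9.10/10) = 8.128, G_4 = 10^(−6.65/10) = 0.2163
Friis cascade:
  F = 1.062 + (1.556 − 1)/0.9415 + (1.778 − 1)/13.93 + (8.128 − 1)/7.831 = 2.619
NF = 10 log₁₀(2.619) = 4.18 dB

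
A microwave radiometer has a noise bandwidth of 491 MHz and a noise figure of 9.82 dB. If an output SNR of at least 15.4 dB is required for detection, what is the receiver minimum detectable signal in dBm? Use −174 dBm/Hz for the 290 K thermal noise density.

Sensitivity = −174 + 10 log₁₀(B) + NF + SNR_min
= −174 + 86.91 + 9.82 + 15.4
= −61.87 dBm → −61.9 dBm

−61.9 dBm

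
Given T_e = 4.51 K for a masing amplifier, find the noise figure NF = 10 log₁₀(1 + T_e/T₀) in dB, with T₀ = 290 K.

F = 1 + T_e/T₀ = 1 + 4.51/290 = 1.01555
NF = 10 log₁₀(1.01555) = 0.067 dB

0.067 dB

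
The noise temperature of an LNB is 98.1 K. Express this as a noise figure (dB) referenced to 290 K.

F = 1 + T_e/T₀ = 1 + 98.1/290 = 1.33828
NF = 10 log₁₀(1.33828) = 1.27 dB

1.27 dB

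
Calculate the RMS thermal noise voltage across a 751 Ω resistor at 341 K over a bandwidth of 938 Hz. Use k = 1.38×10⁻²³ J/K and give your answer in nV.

V_n = √(4kTRB)
4kTRB = 4 × 1.38×10⁻²³ × 341 × 7.51×10² × 9.38×10² = 1.33×10⁻¹⁴ V²
V_n = √(1.33×10⁻¹⁴) = 1.15×10⁻⁷ V = 115 nV

115 nV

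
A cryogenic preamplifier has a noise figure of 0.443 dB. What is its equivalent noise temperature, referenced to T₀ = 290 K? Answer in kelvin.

31.1 K

F = 10^(0.443/10) = 1.10739
T_e = (F − 1)·T₀ = (1.10739 − 1) × 290 = 31.1 K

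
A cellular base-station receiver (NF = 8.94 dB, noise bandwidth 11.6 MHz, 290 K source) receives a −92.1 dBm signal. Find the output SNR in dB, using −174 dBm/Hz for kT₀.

Noise floor: N = −174 + 10 log₁₀(B) + NF
10 log₁₀(1.16×10⁷) = 70.64 dB
N = −174 + 70.64 + 8.94 = −94.42 dBm
SNR = P_sig − N = −92.1 − (−94.42) = 2.32 dB → 2.3 dB

2.3 dB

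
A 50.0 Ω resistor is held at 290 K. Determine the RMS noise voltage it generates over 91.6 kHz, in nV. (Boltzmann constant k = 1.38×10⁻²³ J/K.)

V_n = √(4kTRB)
4kTRB = 4 × 1.38×10⁻²³ × 290 × 5.00×10¹ × 9.16×10⁴ = 7.33×10⁻¹⁴ V²
V_n = √(7.33×10⁻¹⁴) = 2.71×10⁻⁷ V = 271 nV

271 nV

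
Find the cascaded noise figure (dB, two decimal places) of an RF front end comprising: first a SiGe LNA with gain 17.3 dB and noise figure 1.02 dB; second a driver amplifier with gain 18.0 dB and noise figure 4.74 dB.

Convert to linear (a loss of L dB is a gain of −L dB): F_i = 10^(NF_i/10), G_i = 10^(G_i,dB/10)
  Stage 1: F_1 = 10^(1.02/10) = 1.265, G_1 = 10^(17.3/10) = 53.70
  Stage 2: F_2 = 10^(4.74/10) = 2.979, G_2 = 10^(18.0/10) = 63.10
Friis cascade:
  F = 1.265 + (2.979 − 1)/53.70 = 1.302
NF = 10 log₁₀(1.302) = 1.14 dB

1.14 dB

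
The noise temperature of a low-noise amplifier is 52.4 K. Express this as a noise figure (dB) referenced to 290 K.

0.721 dB

F = 1 + T_e/T₀ = 1 + 52.4/290 = 1.18069
NF = 10 log₁₀(1.18069) = 0.721 dB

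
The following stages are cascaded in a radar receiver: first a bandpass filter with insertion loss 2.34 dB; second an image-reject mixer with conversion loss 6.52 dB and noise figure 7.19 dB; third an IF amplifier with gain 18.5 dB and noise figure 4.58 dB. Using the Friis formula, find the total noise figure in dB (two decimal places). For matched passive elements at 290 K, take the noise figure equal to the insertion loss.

Convert to linear (a loss of L dB is a gain of −L dB): F_i = 10^(NF_i/10), G_i = 10^(G_i,dB/10)
  Stage 1: F_1 = 10^(2.34/10) = 1.714, G_1 = 10^(−2.34/10) = 0.5834
  Stage 2: F_2 = 10^(7.19/10) = 5.236, G_2 = 10^(−6.52/10) = 0.2228
  Stage 3: F_3 = 10^(4.58/10) = 2.871, G_3 = 10^(18.5/10) = 70.79
Friis cascade:
  F = 1.714 + (5.236 − 1)/0.5834 + (2.871 − 1)/0.1300 = 23.36
NF = 10 log₁₀(23.36) = 13.69 dB

13.69 dB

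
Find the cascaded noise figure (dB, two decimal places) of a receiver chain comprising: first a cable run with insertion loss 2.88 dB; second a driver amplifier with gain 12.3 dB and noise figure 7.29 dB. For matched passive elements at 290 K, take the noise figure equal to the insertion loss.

Convert to linear (a loss of L dB is a gain of −L dB): F_i = 10^(NF_i/10), G_i = 10^(G_i,dB/10)
  Stage 1: F_1 = 10^(2.88/10) = 1.941, G_1 = 10^(−2.88/10) = 0.5152
  Stage 2: F_2 = 10^(7.29/10) = 5.358, G_2 = 10^(12.3/10) = 16.98
Friis cascade:
  F = 1.941 + (5.358 − 1)/0.5152 = 10.40
NF = 10 log₁₀(10.40) = 10.17 dB

10.17 dB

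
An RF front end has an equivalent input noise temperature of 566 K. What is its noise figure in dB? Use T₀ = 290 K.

F = 1 + T_e/T₀ = 1 + 566/290 = 2.95172
NF = 10 log₁₀(2.95172) = 4.70 dB

4.70 dB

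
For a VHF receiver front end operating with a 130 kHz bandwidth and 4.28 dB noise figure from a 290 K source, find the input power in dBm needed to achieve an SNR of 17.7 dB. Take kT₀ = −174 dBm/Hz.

−100.9 dBm

Sensitivity = −174 + 10 log₁₀(B) + NF + SNR_min
= −174 + 51.14 + 4.28 + 17.7
= −100.88 dBm → −100.9 dBm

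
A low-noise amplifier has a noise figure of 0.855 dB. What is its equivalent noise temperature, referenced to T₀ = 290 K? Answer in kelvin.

63.1 K

F = 10^(0.855/10) = 1.21759
T_e = (F − 1)·T₀ = (1.21759 − 1) × 290 = 63.1 K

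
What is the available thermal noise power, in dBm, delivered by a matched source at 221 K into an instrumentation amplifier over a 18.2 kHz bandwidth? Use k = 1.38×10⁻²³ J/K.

−132.6 dBm

P_n = kTB = 1.38×10⁻²³ × 221 × 1.82×10⁴ = 5.55×10⁻¹⁷ W
In dBm: 10 log₁₀(5.55×10⁻¹⁷ / 10⁻³) = −132.6 dBm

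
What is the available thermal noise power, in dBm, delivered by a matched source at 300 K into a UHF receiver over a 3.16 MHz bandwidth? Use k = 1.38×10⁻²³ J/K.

P_n = kTB = 1.38×10⁻²³ × 300 × 3.16×10⁶ = 1.31×10⁻¹⁴ W
In dBm: 10 log₁₀(1.31×10⁻¹⁴ / 10⁻³) = −108.8 dBm

−108.8 dBm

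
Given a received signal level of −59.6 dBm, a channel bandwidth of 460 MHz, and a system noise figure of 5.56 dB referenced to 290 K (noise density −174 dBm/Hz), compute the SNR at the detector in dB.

Noise floor: N = −174 + 10 log₁₀(B) + NF
10 log₁₀(4.60×10⁸) = 86.63 dB
N = −174 + 86.63 + 5.56 = −81.81 dBm
SNR = P_sig − N = −59.6 − (−81.81) = 22.21 dB → 22.2 dB

22.2 dB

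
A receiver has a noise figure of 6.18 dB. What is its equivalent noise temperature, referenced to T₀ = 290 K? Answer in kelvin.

913 K

F = 10^(6.18/10) = 4.14954
T_e = (F − 1)·T₀ = (4.14954 − 1) × 290 = 913 K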